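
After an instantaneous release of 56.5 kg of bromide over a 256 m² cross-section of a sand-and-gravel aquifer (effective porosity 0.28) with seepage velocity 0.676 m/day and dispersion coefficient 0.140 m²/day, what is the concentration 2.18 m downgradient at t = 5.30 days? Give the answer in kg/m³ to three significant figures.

0.133 kg/m³

For an instantaneous plane source, C(x,t) = M/(n_e·A·√(4πDt)) · exp(−(x−vt)²/(4Dt)), with n_e·A the pore (flow) area.
Plume center vt = 0.676 × 5.30 = 3.5828 m, so the well at 2.18 m is 1.4028 m upgradient of the peak.
√(4πDt) = 3.054 m, giving peak height M/(n_e·A·√(4πDt)) = 56.5/(0.28 × 256 × 3.054) = 0.2581 kg/m³.
(x−vt)²/(4Dt) = (-1.4028)²/(4 × 0.140 × 5.30) = 0.6630; exp(−0.6630) = 0.5153.
C = 0.2581 × 0.5153 = 0.133 kg/m³.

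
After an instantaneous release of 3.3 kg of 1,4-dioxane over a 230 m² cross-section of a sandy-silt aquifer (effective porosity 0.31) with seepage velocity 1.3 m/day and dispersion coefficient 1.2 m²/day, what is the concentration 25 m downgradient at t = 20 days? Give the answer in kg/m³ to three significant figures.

For an instantaneous plane source, C(x,t) = M/(n_e·A·√(4πDt)) · exp(−(x−vt)²/(4Dt)), with n_e·A the pore (flow) area.
Plume center vt = 1.3 × 20 = 26 m, so the well at 25 m is 1 m upgradient of the peak.
√(4πDt) = 17.37 m, giving peak height M/(n_e·A·√(4πDt)) = 3.3/(0.31 × 230 × 17.37) = 0.002665 kg/m³.
(x−vt)²/(4Dt) = (-1)²/(4 × 1.2 × 20) = 0.01042; exp(−0.01042) = 0.9896.
C = 0.002665 × 0.9896 = 0.00264 kg/m³.

0.00264 kg/m³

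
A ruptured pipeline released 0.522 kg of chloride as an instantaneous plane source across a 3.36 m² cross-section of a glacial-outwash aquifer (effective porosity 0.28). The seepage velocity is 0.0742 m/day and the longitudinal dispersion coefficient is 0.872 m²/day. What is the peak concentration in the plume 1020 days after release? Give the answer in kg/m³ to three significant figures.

The peak of an instantaneous 1D plume sits at x = vt; there the Gaussian factor is 1 and C_max = M/(n_e·A·√(4πDt)), where n_e·A is the pore area the mass is dissolved in.
√(4πDt) = √(4π × 0.872 × 1020) = 105.7 m, so C_max = 0.522/(0.28 × 3.36 × 105.7) = 0.00525 kg/m³.

0.00525 kg/m³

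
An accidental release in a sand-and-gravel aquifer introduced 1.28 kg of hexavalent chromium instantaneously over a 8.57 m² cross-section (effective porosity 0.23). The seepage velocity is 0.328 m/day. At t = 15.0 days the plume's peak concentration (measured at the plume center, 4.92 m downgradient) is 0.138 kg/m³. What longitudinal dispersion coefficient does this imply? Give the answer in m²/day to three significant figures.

0.117 m²/day

At the plume center C_max = M/(n_e·A·√(4πDt)), so D = M²/(4πt·(n_e·A·C_max)²).
n_e·A·C_max = 0.23 × 8.57 × 0.138 = 0.2720 kg/m.
D = 1.28²/(4π × 15.0 × 0.2720²) = 0.117 m²/day.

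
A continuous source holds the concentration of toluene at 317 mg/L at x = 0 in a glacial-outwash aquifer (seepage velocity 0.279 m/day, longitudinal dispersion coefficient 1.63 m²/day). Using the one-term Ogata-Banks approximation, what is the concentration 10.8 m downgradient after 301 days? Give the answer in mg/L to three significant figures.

314 mg/L

For a continuous step input, C/C₀ ≈ ½·erfc((x−vt)/(2√(Dt))).
vt = 0.279 × 301 = 83.979 m and 2√(Dt) = 2√(1.63 × 301) = 44.30 m.
Argument (x−vt)/(2√(Dt)) = (10.8 − 83.979)/44.30 = -1.652; ½·erfc(-1.652) = 0.9903.
C = 317 × 0.9903 = 314 mg/L.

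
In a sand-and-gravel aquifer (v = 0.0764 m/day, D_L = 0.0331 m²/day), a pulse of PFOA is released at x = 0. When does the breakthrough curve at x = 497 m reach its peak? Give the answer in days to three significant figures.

6500 days

For the 1D instantaneous-source solution, setting ∂C/∂t = 0 at fixed x gives v²t² + 2Dt − x² = 0, so t = (√(D² + v²x²) − D)/v².
√(D² + v²x²) = √(0.0331² + 0.0764² × 497²) = 37.97; v² = 0.00583696.
t = (37.97 − 0.0331)/0.00583696 = 6500 days (vs. the pure-advection estimate x/v = 6510 d).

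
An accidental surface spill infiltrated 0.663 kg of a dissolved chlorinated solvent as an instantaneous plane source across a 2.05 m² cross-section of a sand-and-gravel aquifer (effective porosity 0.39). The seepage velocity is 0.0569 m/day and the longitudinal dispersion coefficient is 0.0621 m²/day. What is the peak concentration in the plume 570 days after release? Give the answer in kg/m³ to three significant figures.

The peak of an instantaneous 1D plume sits at x = vt; there the Gaussian factor is 1 and C_max = M/(n_e·A·√(4πDt)), where n_e·A is the pore area the mass is dissolved in.
√(4πDt) = √(4π × 0.0621 × 570) = 21.09 m, so C_max = 0.663/(0.39 × 2.05 × 21.09) = 0.0393 kg/m³.

0.0393 kg/m³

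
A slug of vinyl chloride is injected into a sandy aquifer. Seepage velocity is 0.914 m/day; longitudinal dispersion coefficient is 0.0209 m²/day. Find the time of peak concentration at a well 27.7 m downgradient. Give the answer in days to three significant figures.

30.3 days

For the 1D instantaneous-source solution, setting ∂C/∂t = 0 at fixed x gives v²t² + 2Dt − x² = 0, so t = (√(D² + v²x²) − D)/v².
√(D² + v²x²) = √(0.0209² + 0.914² × 27.7²) = 25.32; v² = 0.835396.
t = (25.32 − 0.0209)/0.835396 = 30.3 days (vs. the pure-advection estimate x/v = 30.3 d).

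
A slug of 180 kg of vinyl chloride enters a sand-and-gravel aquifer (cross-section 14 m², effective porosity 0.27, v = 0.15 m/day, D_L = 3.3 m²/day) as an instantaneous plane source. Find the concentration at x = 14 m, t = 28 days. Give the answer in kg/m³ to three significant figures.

1.08 kg/m³

For an instantaneous plane source, C(x,t) = M/(n_e·A·√(4πDt)) · exp(−(x−vt)²/(4Dt)), with n_e·A the pore (flow) area.
Plume center vt = 0.15 × 28 = 4.2 m, so the well at 14 m is 9.8 m downgradient of the peak.
√(4πDt) = 34.08 m, giving peak height M/(n_e·A·√(4πDt)) = 180/(0.27 × 14 × 34.08) = 1.397 kg/m³.
(x−vt)²/(4Dt) = (9.8)²/(4 × 3.3 × 28) = 0.2598; exp(−0.2598) = 0.7712.
C = 1.397 × 0.7712 = 1.08 kg/m³.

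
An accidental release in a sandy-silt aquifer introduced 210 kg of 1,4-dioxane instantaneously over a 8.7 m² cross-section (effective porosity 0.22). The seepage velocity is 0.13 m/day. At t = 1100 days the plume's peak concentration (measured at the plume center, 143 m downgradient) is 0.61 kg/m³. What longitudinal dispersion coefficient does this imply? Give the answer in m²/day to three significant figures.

2.34 m²/day

At the plume center C_max = M/(n_e·A·√(4πDt)), so D = M²/(4πt·(n_e·A·C_max)²).
n_e·A·C_max = 0.22 × 8.7 × 0.61 = 1.168 kg/m.
D = 210²/(4π × 1100 × 1.168²) = 2.34 m²/day.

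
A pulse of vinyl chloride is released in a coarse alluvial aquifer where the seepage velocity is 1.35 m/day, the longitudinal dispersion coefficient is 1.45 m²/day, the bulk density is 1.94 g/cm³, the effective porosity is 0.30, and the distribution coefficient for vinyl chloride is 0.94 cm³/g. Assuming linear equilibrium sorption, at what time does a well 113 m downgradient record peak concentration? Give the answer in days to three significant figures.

Retardation factor R = 1 + ρ_b·K_d/n = 1 + 1.94 × 0.94/0.30 = 7.079.
Sorption retards both mechanisms: v_R = v/R = 0.1907 m/day, D_R = D/R = 0.2048 m²/day.
Peak time from v_R²t² + 2D_R t − x² = 0: t = (√(D_R² + v_R²x²) − D_R)/v_R².
√(D_R² + v_R²x²) = √(0.2048² + 0.1907² × 113²) = 21.55; v_R² = 0.03637.
t = (21.55 − 0.2048)/0.03637 = 587 days.

587 days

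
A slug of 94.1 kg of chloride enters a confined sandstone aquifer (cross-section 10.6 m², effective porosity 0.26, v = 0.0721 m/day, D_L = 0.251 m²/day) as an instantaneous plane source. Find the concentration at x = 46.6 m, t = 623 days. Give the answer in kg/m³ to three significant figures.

For an instantaneous plane source, C(x,t) = M/(n_e·A·√(4πDt)) · exp(−(x−vt)²/(4Dt)), with n_e·A the pore (flow) area.
Plume center vt = 0.0721 × 623 = 44.9183 m, so the well at 46.6 m is 1.6817 m downgradient of the peak.
√(4πDt) = 44.33 m, giving peak height M/(n_e·A·√(4πDt)) = 94.1/(0.26 × 10.6 × 44.33) = 0.7702 kg/m³.
(x−vt)²/(4Dt) = (1.6817)²/(4 × 0.251 × 623) = 0.004521; exp(−0.004521) = 0.9955.
C = 0.7702 × 0.9955 = 0.767 kg/m³.

0.767 kg/m³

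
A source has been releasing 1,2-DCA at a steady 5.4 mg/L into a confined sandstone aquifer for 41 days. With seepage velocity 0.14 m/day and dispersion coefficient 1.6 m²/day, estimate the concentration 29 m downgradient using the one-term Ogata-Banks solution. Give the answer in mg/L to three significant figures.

For a continuous step input, C/C₀ ≈ ½·erfc((x−vt)/(2√(Dt))).
vt = 0.14 × 41 = 5.74 m and 2√(Dt) = 2√(1.6 × 41) = 16.20 m.
Argument (x−vt)/(2√(Dt)) = (29 − 5.74)/16.20 = 1.436; ½·erfc(1.436) = 0.02114.
C = 5.4 × 0.02114 = 0.114 mg/L.

0.114 mg/L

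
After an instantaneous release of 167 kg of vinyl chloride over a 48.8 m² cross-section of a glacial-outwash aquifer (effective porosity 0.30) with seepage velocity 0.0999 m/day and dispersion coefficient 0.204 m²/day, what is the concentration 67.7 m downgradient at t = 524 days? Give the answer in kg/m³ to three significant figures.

0.179 kg/m³

For an instantaneous plane source, C(x,t) = M/(n_e·A·√(4πDt)) · exp(−(x−vt)²/(4Dt)), with n_e·A the pore (flow) area.
Plume center vt = 0.0999 × 524 = 52.3476 m, so the well at 67.7 m is 15.3524 m downgradient of the peak.
√(4πDt) = 36.65 m, giving peak height M/(n_e·A·√(4πDt)) = 167/(0.30 × 48.8 × 36.65) = 0.3112 kg/m³.
(x−vt)²/(4Dt) = (15.3524)²/(4 × 0.204 × 524) = 0.5512; exp(−0.5512) = 0.5763.
C = 0.3112 × 0.5763 = 0.179 kg/m³.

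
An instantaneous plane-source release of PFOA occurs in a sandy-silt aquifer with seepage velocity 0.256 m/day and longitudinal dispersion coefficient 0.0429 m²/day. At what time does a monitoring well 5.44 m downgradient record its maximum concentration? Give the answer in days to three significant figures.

For the 1D instantaneous-source solution, setting ∂C/∂t = 0 at fixed x gives v²t² + 2Dt − x² = 0, so t = (√(D² + v²x²) − D)/v².
√(D² + v²x²) = √(0.0429² + 0.256² × 5.44²) = 1.393; v² = 0.065536.
t = (1.393 − 0.0429)/0.065536 = 20.6 days (vs. the pure-advection estimate x/v = 21.2 d).

20.6 days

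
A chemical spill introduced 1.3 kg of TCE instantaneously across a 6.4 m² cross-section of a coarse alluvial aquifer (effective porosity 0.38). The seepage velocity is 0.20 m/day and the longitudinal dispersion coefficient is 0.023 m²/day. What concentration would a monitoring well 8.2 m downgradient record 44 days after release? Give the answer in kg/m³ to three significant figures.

For an instantaneous plane source, C(x,t) = M/(n_e·A·√(4πDt)) · exp(−(x−vt)²/(4Dt)), with n_e·A the pore (flow) area.
Plume center vt = 0.20 × 44 = 8.8 m, so the well at 8.2 m is 0.6 m upgradient of the peak.
√(4πDt) = 3.566 m, giving peak height M/(n_e·A·√(4πDt)) = 1.3/(0.38 × 6.4 × 3.566) = 0.1499 kg/m³.
(x−vt)²/(4Dt) = (-0.6)²/(4 × 0.023 × 44) = 0.08893; exp(−0.08893) = 0.9149.
C = 0.1499 × 0.9149 = 0.137 kg/m³.

0.137 kg/m³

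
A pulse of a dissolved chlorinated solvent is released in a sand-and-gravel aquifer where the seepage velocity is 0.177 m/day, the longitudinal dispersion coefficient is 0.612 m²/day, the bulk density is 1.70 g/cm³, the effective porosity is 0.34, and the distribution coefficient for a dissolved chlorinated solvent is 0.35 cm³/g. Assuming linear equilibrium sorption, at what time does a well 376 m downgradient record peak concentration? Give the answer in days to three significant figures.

Retardation factor R = 1 + ρ_b·K_d/n = 1 + 1.70 × 0.35/0.34 = 2.750.
Sorption retards both mechanisms: v_R = v/R = 0.06436 m/day, D_R = D/R = 0.2225 m²/day.
Peak time from v_R²t² + 2D_R t − x² = 0: t = (√(D_R² + v_R²x²) − D_R)/v_R².
√(D_R² + v_R²x²) = √(0.2225² + 0.06436² × 376²) = 24.20; v_R² = 0.004142.
t = (24.20 − 0.2225)/0.004142 = 5790 days.

5790 days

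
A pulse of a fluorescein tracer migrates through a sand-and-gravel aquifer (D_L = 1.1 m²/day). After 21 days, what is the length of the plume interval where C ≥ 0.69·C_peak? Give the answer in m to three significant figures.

11.7 m

The plume is Gaussian with σ = √(2Dt) = √(2 × 1.1 × 21) = 6.797 m.
C/C_peak = exp(−Δx²/(2σ²)) = 0.69 ⇒ Δx = σ·√(−2 ln 0.69) = 6.797 × 0.8615 = 5.856 m.
Width = 2Δx = 11.7 m.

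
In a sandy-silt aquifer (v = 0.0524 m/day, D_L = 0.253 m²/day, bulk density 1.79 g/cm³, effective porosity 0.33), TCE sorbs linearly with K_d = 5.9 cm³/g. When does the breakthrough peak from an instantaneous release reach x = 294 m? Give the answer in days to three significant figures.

182000 days

Retardation factor R = 1 + ρ_b·K_d/n = 1 + 1.79 × 5.9/0.33 = 33.00.
Sorption retards both mechanisms: v_R = v/R = 0.001588 m/day, D_R = D/R = 0.007667 m²/day.
Peak time from v_R²t² + 2D_R t − x² = 0: t = (√(D_R² + v_R²x²) − D_R)/v_R².
√(D_R² + v_R²x²) = √(0.007667² + 0.001588² × 294²) = 0.4669; v_R² = 2.522e-06.
t = (0.4669 − 0.007667)/2.522e-06 = 182000 days.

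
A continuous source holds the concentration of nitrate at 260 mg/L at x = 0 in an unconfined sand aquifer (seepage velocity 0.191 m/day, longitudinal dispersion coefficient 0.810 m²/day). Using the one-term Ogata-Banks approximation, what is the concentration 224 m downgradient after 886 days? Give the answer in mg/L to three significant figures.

19.3 mg/L

For a continuous step input, C/C₀ ≈ ½·erfc((x−vt)/(2√(Dt))).
vt = 0.191 × 886 = 169.226 m and 2√(Dt) = 2√(0.810 × 886) = 53.58 m.
Argument (x−vt)/(2√(Dt)) = (224 − 169.226)/53.58 = 1.022; ½·erfc(1.022) = 0.07418.
C = 260 × 0.07418 = 19.3 mg/L.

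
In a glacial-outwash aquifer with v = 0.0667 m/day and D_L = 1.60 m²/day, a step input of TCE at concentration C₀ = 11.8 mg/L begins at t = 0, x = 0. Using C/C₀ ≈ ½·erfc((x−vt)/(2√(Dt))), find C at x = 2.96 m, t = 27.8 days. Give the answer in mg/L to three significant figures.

For a continuous step input, C/C₀ ≈ ½·erfc((x−vt)/(2√(Dt))).
vt = 0.0667 × 27.8 = 1.85426 m and 2√(Dt) = 2√(1.60 × 27.8) = 13.34 m.
Argument (x−vt)/(2√(Dt)) = (2.96 − 1.85426)/13.34 = 0.08289; ½·erfc(0.08289) = 0.4533.
C = 11.8 × 0.4533 = 5.35 mg/L.

5.35 mg/L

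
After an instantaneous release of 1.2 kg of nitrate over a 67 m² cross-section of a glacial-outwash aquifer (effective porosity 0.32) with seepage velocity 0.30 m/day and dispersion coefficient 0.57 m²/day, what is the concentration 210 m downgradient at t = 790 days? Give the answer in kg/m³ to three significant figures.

For an instantaneous plane source, C(x,t) = M/(n_e·A·√(4πDt)) · exp(−(x−vt)²/(4Dt)), with n_e·A the pore (flow) area.
Plume center vt = 0.30 × 790 = 237 m, so the well at 210 m is 27 m upgradient of the peak.
√(4πDt) = 75.22 m, giving peak height M/(n_e·A·√(4πDt)) = 1.2/(0.32 × 67 × 75.22) = 0.0007441 kg/m³.
(x−vt)²/(4Dt) = (-27)²/(4 × 0.57 × 790) = 0.4047; exp(−0.4047) = 0.6672.
C = 0.0007441 × 0.6672 = 0.000496 kg/m³.

0.000496 kg/m³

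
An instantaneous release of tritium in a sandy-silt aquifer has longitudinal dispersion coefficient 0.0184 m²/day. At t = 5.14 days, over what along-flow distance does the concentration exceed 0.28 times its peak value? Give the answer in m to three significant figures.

The plume is Gaussian with σ = √(2Dt) = √(2 × 0.0184 × 5.14) = 0.4349 m.
C/C_peak = exp(−Δx²/(2σ²)) = 0.28 ⇒ Δx = σ·√(−2 ln 0.28) = 0.4349 × 1.596 = 0.6941 m.
Width = 2Δx = 1.39 m.

1.39 m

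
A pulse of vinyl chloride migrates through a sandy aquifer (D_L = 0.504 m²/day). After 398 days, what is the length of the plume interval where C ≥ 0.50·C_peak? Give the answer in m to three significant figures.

The plume is Gaussian with σ = √(2Dt) = √(2 × 0.504 × 398) = 20.03 m.
C/C_peak = exp(−Δx²/(2σ²)) = 0.50 ⇒ Δx = σ·√(−2 ln 0.50) = 20.03 × 1.177 = 23.58 m.
Width = 2Δx = 47.2 m.

47.2 m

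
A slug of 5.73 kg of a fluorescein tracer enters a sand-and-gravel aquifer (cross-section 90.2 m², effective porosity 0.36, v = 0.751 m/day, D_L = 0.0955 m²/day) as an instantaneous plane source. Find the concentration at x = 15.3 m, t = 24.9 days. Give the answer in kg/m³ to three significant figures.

0.00958 kg/m³

For an instantaneous plane source, C(x,t) = M/(n_e·A·√(4πDt)) · exp(−(x−vt)²/(4Dt)), with n_e·A the pore (flow) area.
Plume center vt = 0.751 × 24.9 = 18.6999 m, so the well at 15.3 m is 3.3999 m upgradient of the peak.
√(4πDt) = 5.466 m, giving peak height M/(n_e·A·√(4πDt)) = 5.73/(0.36 × 90.2 × 5.466) = 0.03228 kg/m³.
(x−vt)²/(4Dt) = (-3.3999)²/(4 × 0.0955 × 24.9) = 1.215; exp(−1.215) = 0.2967.
C = 0.03228 × 0.2967 = 0.00958 kg/m³.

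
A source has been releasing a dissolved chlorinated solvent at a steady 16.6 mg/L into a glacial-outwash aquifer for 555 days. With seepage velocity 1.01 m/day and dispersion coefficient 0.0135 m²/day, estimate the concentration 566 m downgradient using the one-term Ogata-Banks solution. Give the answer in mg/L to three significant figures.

For a continuous step input, C/C₀ ≈ ½·erfc((x−vt)/(2√(Dt))).
vt = 1.01 × 555 = 560.55 m and 2√(Dt) = 2√(0.0135 × 555) = 5.474 m.
Argument (x−vt)/(2√(Dt)) = (566 − 560.55)/5.474 = 0.9956; ½·erfc(0.9956) = 0.07957.
C = 16.6 × 0.07957 = 1.32 mg/L.

1.32 mg/L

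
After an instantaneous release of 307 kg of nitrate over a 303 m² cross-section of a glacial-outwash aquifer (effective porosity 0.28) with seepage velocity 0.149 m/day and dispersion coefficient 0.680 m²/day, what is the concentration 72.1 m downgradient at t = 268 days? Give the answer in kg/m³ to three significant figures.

0.0183 kg/m³

For an instantaneous plane source, C(x,t) = M/(n_e·A·√(4πDt)) · exp(−(x−vt)²/(4Dt)), with n_e·A the pore (flow) area.
Plume center vt = 0.149 × 268 = 39.932 m, so the well at 72.1 m is 32.168 m downgradient of the peak.
√(4πDt) = 47.85 m, giving peak height M/(n_e·A·√(4πDt)) = 307/(0.28 × 303 × 47.85) = 0.07562 kg/m³.
(x−vt)²/(4Dt) = (32.168)²/(4 × 0.680 × 268) = 1.420; exp(−1.420) = 0.2417.
C = 0.07562 × 0.2417 = 0.0183 kg/m³.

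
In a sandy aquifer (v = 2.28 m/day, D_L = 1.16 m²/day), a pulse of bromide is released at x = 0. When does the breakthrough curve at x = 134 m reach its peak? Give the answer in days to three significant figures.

For the 1D instantaneous-source solution, setting ∂C/∂t = 0 at fixed x gives v²t² + 2Dt − x² = 0, so t = (√(D² + v²x²) − D)/v².
√(D² + v²x²) = √(1.16² + 2.28² × 134²) = 305.5; v² = 5.1984.
t = (305.5 − 1.16)/5.1984 = 58.5 days (vs. the pure-advection estimate x/v = 58.8 d).

58.5 days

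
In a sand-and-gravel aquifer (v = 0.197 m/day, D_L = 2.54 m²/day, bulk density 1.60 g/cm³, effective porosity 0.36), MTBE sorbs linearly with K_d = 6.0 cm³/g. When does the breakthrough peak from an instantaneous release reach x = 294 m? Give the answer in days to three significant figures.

Retardation factor R = 1 + ρ_b·K_d/n = 1 + 1.60 × 6.0/0.36 = 27.67.
Sorption retards both mechanisms: v_R = v/R = 0.007120 m/day, D_R = D/R = 0.09180 m²/day.
Peak time from v_R²t² + 2D_R t − x² = 0: t = (√(D_R² + v_R²x²) − D_R)/v_R².
√(D_R² + v_R²x²) = √(0.09180² + 0.007120² × 294²) = 2.095; v_R² = 5.069e-05.
t = (2.095 − 0.09180)/5.069e-05 = 39500 days.

39500 days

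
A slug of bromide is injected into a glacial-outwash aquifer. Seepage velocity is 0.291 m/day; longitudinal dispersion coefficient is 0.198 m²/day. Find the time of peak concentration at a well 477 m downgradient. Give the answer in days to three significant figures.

1640 days

For the 1D instantaneous-source solution, setting ∂C/∂t = 0 at fixed x gives v²t² + 2Dt − x² = 0, so t = (√(D² + v²x²) − D)/v².
√(D² + v²x²) = √(0.198² + 0.291² × 477²) = 138.8; v² = 0.084681.
t = (138.8 − 0.198)/0.084681 = 1640 days (vs. the pure-advection estimate x/v = 1640 d).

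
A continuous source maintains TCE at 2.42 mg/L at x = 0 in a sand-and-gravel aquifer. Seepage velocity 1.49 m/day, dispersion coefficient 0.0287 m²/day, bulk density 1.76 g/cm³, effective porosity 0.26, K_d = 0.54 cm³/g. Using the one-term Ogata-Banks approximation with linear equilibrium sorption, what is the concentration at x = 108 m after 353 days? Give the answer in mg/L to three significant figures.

2.40 mg/L

Retardation factor R = 1 + ρ_b·K_d/n = 1 + 1.76 × 0.54/0.26 = 4.655.
Sorption retards both mechanisms: v_R = v/R = 0.3201 m/day, D_R = D/R = 0.006165 m²/day.
v_R·t = 0.3201 × 353 = 112.9953 m; 2√(D_R t) = 2.950 m; argument = (108 − 112.9953)/2.950 = -1.693.
C = C₀ × ½·erfc(-1.693) = 2.42 × 0.9917 = 2.40 mg/L.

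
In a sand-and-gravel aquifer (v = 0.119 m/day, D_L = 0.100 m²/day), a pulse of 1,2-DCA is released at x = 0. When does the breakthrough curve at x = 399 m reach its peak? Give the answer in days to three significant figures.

3350 days

For the 1D instantaneous-source solution, setting ∂C/∂t = 0 at fixed x gives v²t² + 2Dt − x² = 0, so t = (√(D² + v²x²) − D)/v².
√(D² + v²x²) = √(0.100² + 0.119² × 399²) = 47.48; v² = 0.014161.
t = (47.48 − 0.100)/0.014161 = 3350 days (vs. the pure-advection estimate x/v = 3350 d).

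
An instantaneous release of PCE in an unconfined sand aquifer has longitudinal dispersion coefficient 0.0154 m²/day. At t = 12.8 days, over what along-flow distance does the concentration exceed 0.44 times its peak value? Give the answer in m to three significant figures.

The plume is Gaussian with σ = √(2Dt) = √(2 × 0.0154 × 12.8) = 0.6279 m.
C/C_peak = exp(−Δx²/(2σ²)) = 0.44 ⇒ Δx = σ·√(−2 ln 0.44) = 0.6279 × 1.281 = 0.8043 m.
Width = 2Δx = 1.61 m.

1.61 m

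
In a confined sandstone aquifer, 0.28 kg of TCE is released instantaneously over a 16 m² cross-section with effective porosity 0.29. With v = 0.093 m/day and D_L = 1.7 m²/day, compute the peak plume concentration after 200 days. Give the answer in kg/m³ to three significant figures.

The peak of an instantaneous 1D plume sits at x = vt; there the Gaussian factor is 1 and C_max = M/(n_e·A·√(4πDt)), where n_e·A is the pore area the mass is dissolved in.
√(4πDt) = √(4π × 1.7 × 200) = 65.36 m, so C_max = 0.28/(0.29 × 16 × 65.36) = 0.000923 kg/m³.

0.000923 kg/m³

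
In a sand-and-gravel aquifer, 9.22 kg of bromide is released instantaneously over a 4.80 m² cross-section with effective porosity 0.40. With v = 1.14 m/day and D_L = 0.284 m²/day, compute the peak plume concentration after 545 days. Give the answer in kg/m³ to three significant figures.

0.109 kg/m³

The peak of an instantaneous 1D plume sits at x = vt; there the Gaussian factor is 1 and C_max = M/(n_e·A·√(4πDt)), where n_e·A is the pore area the mass is dissolved in.
√(4πDt) = √(4π × 0.284 × 545) = 44.10 m, so C_max = 9.22/(0.40 × 4.80 × 44.10) = 0.109 kg/m³.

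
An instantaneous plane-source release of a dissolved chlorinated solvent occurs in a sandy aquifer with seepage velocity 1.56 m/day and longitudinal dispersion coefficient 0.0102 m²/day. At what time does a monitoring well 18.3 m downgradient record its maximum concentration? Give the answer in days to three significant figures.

11.7 days

For the 1D instantaneous-source solution, setting ∂C/∂t = 0 at fixed x gives v²t² + 2Dt − x² = 0, so t = (√(D² + v²x²) − D)/v².
√(D² + v²x²) = √(0.0102² + 1.56² × 18.3²) = 28.55; v² = 2.4336.
t = (28.55 − 0.0102)/2.4336 = 11.7 days (vs. the pure-advection estimate x/v = 11.7 d).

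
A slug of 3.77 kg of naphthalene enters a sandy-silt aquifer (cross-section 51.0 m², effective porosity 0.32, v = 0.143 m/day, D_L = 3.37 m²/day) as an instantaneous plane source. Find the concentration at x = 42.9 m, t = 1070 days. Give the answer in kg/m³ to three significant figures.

0.000468 kg/m³

For an instantaneous plane source, C(x,t) = M/(n_e·A·√(4πDt)) · exp(−(x−vt)²/(4Dt)), with n_e·A the pore (flow) area.
Plume center vt = 0.143 × 1070 = 153.01 m, so the well at 42.9 m is 110.11 m upgradient of the peak.
√(4πDt) = 212.9 m, giving peak height M/(n_e·A·√(4πDt)) = 3.77/(0.32 × 51.0 × 212.9) = 0.001085 kg/m³.
(x−vt)²/(4Dt) = (-110.11)²/(4 × 3.37 × 1070) = 0.8406; exp(−0.8406) = 0.4315.
C = 0.001085 × 0.4315 = 0.000468 kg/m³.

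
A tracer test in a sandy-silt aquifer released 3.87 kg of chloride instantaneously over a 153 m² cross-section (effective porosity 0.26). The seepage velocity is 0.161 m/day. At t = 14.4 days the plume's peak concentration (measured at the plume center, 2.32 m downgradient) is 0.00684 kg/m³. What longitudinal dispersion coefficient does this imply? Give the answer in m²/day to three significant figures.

At the plume center C_max = M/(n_e·A·√(4πDt)), so D = M²/(4πt·(n_e·A·C_max)²).
n_e·A·C_max = 0.26 × 153 × 0.00684 = 0.2721 kg/m.
D = 3.87²/(4π × 14.4 × 0.2721²) = 1.12 m²/day.

1.12 m²/day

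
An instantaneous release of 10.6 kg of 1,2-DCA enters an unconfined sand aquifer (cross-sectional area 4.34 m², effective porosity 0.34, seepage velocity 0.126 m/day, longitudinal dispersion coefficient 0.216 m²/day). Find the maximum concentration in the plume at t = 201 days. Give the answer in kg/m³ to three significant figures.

The peak of an instantaneous 1D plume sits at x = vt; there the Gaussian factor is 1 and C_max = M/(n_e·A·√(4πDt)), where n_e·A is the pore area the mass is dissolved in.
√(4πDt) = √(4π × 0.216 × 201) = 23.36 m, so C_max = 10.6/(0.34 × 4.34 × 23.36) = 0.308 kg/m³.

0.308 kg/m³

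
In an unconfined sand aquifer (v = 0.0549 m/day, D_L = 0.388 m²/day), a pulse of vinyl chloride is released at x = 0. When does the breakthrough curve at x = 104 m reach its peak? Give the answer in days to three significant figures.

1770 days

For the 1D instantaneous-source solution, setting ∂C/∂t = 0 at fixed x gives v²t² + 2Dt − x² = 0, so t = (√(D² + v²x²) − D)/v².
√(D² + v²x²) = √(0.388² + 0.0549² × 104²) = 5.723; v² = 0.00301401.
t = (5.723 − 0.388)/0.00301401 = 1770 days (vs. the pure-advection estimate x/v = 1890 d).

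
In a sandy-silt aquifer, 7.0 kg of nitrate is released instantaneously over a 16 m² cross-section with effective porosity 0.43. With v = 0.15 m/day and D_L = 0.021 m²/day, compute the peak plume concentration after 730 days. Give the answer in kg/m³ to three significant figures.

The peak of an instantaneous 1D plume sits at x = vt; there the Gaussian factor is 1 and C_max = M/(n_e·A·√(4πDt)), where n_e·A is the pore area the mass is dissolved in.
√(4πDt) = √(4π × 0.021 × 730) = 13.88 m, so C_max = 7.0/(0.43 × 16 × 13.88) = 0.0733 kg/m³.

0.0733 kg/m³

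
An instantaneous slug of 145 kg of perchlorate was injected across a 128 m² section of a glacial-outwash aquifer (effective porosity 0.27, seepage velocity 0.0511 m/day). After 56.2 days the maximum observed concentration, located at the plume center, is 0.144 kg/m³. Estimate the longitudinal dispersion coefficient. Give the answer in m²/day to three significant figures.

1.20 m²/day

At the plume center C_max = M/(n_e·A·√(4πDt)), so D = M²/(4πt·(n_e·A·C_max)²).
n_e·A·C_max = 0.27 × 128 × 0.144 = 4.977 kg/m.
D = 145²/(4π × 56.2 × 4.977²) = 1.20 m²/day.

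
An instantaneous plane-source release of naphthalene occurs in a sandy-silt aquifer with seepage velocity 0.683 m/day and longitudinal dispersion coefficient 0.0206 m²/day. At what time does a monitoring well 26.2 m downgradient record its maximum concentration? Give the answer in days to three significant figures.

For the 1D instantaneous-source solution, setting ∂C/∂t = 0 at fixed x gives v²t² + 2Dt − x² = 0, so t = (√(D² + v²x²) − D)/v².
√(D² + v²x²) = √(0.0206² + 0.683² × 26.2²) = 17.89; v² = 0.466489.
t = (17.89 − 0.0206)/0.466489 = 38.3 days (vs. the pure-advection estimate x/v = 38.4 d).

38.3 days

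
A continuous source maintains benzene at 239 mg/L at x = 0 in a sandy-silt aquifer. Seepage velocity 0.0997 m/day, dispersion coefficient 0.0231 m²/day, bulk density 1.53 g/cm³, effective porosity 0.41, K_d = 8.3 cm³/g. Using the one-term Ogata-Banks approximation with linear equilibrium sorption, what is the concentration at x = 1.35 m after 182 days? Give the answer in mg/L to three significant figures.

15.2 mg/L

Retardation factor R = 1 + ρ_b·K_d/n = 1 + 1.53 × 8.3/0.41 = 31.97.
Sorption retards both mechanisms: v_R = v/R = 0.003119 m/day, D_R = D/R = 0.0007226 m²/day.
v_R·t = 0.003119 × 182 = 0.567658 m; 2√(D_R t) = 0.7253 m; argument = (1.35 − 0.567658)/0.7253 = 1.079.
C = C₀ × ½·erfc(1.079) = 239 × 0.06351 = 15.2 mg/L.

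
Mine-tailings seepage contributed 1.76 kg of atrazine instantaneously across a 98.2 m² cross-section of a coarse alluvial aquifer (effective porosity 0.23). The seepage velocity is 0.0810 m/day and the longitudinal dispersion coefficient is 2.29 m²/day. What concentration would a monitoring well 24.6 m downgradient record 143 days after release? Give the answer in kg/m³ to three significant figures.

For an instantaneous plane source, C(x,t) = M/(n_e·A·√(4πDt)) · exp(−(x−vt)²/(4Dt)), with n_e·A the pore (flow) area.
Plume center vt = 0.0810 × 143 = 11.583 m, so the well at 24.6 m is 13.017 m downgradient of the peak.
√(4πDt) = 64.15 m, giving peak height M/(n_e·A·√(4πDt)) = 1.76/(0.23 × 98.2 × 64.15) = 0.001215 kg/m³.
(x−vt)²/(4Dt) = (13.017)²/(4 × 2.29 × 143) = 0.1294; exp(−0.1294) = 0.8786.
C = 0.001215 × 0.8786 = 0.00107 kg/m³.

0.00107 kg/m³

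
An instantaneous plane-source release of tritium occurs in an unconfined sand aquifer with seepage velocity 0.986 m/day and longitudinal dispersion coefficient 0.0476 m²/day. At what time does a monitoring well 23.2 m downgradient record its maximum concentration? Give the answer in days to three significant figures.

For the 1D instantaneous-source solution, setting ∂C/∂t = 0 at fixed x gives v²t² + 2Dt − x² = 0, so t = (√(D² + v²x²) − D)/v².
√(D² + v²x²) = √(0.0476² + 0.986² × 23.2²) = 22.88; v² = 0.972196.
t = (22.88 − 0.0476)/0.972196 = 23.5 days (vs. the pure-advection estimate x/v = 23.5 d).

23.5 days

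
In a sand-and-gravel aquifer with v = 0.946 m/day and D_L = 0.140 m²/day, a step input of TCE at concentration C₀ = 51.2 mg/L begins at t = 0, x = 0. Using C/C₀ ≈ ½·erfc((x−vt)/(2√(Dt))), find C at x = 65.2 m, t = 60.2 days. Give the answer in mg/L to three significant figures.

1.14 mg/L

For a continuous step input, C/C₀ ≈ ½·erfc((x−vt)/(2√(Dt))).
vt = 0.946 × 60.2 = 56.9492 m and 2√(Dt) = 2√(0.140 × 60.2) = 5.806 m.
Argument (x−vt)/(2√(Dt)) = (65.2 − 56.9492)/5.806 = 1.421; ½·erfc(1.421) = 0.02224.
C = 51.2 × 0.02224 = 1.14 mg/L.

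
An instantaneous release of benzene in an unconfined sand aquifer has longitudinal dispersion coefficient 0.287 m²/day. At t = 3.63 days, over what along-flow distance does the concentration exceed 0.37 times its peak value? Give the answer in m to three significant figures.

4.07 m

The plume is Gaussian with σ = √(2Dt) = √(2 × 0.287 × 3.63) = 1.443 m.
C/C_peak = exp(−Δx²/(2σ²)) = 0.37 ⇒ Δx = σ·√(−2 ln 0.37) = 1.443 × 1.410 = 2.035 m.
Width = 2Δx = 4.07 m.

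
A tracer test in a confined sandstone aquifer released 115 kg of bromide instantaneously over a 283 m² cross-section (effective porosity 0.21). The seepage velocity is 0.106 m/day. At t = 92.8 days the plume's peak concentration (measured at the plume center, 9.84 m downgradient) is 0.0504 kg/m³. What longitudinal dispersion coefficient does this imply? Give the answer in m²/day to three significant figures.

1.26 m²/day

At the plume center C_max = M/(n_e·A·√(4πDt)), so D = M²/(4πt·(n_e·A·C_max)²).
n_e·A·C_max = 0.21 × 283 × 0.0504 = 2.995 kg/m.
D = 115²/(4π × 92.8 × 2.995²) = 1.26 m²/day.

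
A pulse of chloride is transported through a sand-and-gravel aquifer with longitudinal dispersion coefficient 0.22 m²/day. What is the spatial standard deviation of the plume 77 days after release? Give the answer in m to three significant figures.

Dispersive spreading gives a Gaussian with σ² = 2Dt; advection only shifts the center.
σ = √(2 × 0.22 × 77) = 5.82 m.

5.82 m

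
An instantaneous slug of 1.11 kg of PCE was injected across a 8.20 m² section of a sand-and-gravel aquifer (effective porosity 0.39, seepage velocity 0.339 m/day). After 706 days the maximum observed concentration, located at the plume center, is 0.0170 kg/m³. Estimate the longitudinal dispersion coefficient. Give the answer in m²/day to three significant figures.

At the plume center C_max = M/(n_e·A·√(4πDt)), so D = M²/(4πt·(n_e·A·C_max)²).
n_e·A·C_max = 0.39 × 8.20 × 0.0170 = 0.05437 kg/m.
D = 1.11²/(4π × 706 × 0.05437²) = 0.0470 m²/day.

0.0470 m²/day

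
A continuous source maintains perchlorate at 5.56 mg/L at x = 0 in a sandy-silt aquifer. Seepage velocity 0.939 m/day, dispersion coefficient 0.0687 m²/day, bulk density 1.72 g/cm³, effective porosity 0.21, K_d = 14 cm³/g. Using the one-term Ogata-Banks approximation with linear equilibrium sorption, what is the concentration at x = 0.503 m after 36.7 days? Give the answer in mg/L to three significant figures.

0.906 mg/L

Retardation factor R = 1 + ρ_b·K_d/n = 1 + 1.72 × 14/0.21 = 115.7.
Sorption retards both mechanisms: v_R = v/R = 0.008116 m/day, D_R = D/R = 0.0005938 m²/day.
v_R·t = 0.008116 × 36.7 = 0.2978572 m; 2√(D_R t) = 0.2952 m; argument = (0.503 − 0.2978572)/0.2952 = 0.6949.
C = C₀ × ½·erfc(0.6949) = 5.56 × 0.1629 = 0.906 mg/L.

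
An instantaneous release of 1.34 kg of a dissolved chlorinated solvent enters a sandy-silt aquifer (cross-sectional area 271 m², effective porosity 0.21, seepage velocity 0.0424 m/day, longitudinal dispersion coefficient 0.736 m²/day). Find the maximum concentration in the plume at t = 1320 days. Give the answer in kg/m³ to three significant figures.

0.000213 kg/m³

The peak of an instantaneous 1D plume sits at x = vt; there the Gaussian factor is 1 and C_max = M/(n_e·A·√(4πDt)), where n_e·A is the pore area the mass is dissolved in.
√(4πDt) = √(4π × 0.736 × 1320) = 110.5 m, so C_max = 1.34/(0.21 × 271 × 110.5) = 0.000213 kg/m³.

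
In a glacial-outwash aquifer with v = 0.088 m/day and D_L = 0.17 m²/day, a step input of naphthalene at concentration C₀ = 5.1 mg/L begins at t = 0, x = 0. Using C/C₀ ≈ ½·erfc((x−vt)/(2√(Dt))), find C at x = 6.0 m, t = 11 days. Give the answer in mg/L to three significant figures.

For a continuous step input, C/C₀ ≈ ½·erfc((x−vt)/(2√(Dt))).
vt = 0.088 × 11 = 0.968 m and 2√(Dt) = 2√(0.17 × 11) = 2.735 m.
Argument (x−vt)/(2√(Dt)) = (6.0 − 0.968)/2.735 = 1.840; ½·erfc(1.840) = 0.004632.
C = 5.1 × 0.004632 = 0.0236 mg/L.

0.0236 mg/L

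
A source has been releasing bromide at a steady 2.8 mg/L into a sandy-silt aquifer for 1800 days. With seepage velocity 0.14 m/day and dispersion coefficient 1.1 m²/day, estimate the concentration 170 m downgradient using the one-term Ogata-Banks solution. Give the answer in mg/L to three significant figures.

2.53 mg/L

For a continuous step input, C/C₀ ≈ ½·erfc((x−vt)/(2√(Dt))).
vt = 0.14 × 1800 = 252 m and 2√(Dt) = 2√(1.1 × 1800) = 88.99 m.
Argument (x−vt)/(2√(Dt)) = (170 − 252)/88.99 = -0.9215; ½·erfc(-0.9215) = 0.9037.
C = 2.8 × 0.9037 = 2.53 mg/L.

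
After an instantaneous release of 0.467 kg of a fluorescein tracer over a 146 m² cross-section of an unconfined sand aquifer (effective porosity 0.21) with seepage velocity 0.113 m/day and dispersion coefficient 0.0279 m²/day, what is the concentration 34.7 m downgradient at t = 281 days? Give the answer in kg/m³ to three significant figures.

0.00116 kg/m³

For an instantaneous plane source, C(x,t) = M/(n_e·A·√(4πDt)) · exp(−(x−vt)²/(4Dt)), with n_e·A the pore (flow) area.
Plume center vt = 0.113 × 281 = 31.753 m, so the well at 34.7 m is 2.947 m downgradient of the peak.
√(4πDt) = 9.926 m, giving peak height M/(n_e·A·√(4πDt)) = 0.467/(0.21 × 146 × 9.926) = 0.001535 kg/m³.
(x−vt)²/(4Dt) = (2.947)²/(4 × 0.0279 × 281) = 0.2769; exp(−0.2769) = 0.7581.
C = 0.001535 × 0.7581 = 0.00116 kg/m³.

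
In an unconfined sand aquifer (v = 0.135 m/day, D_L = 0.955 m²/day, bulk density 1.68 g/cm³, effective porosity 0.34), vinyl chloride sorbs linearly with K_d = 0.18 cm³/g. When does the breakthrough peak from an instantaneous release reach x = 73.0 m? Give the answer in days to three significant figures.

927 days

Retardation factor R = 1 + ρ_b·K_d/n = 1 + 1.68 × 0.18/0.34 = 1.889.
Sorption retards both mechanisms: v_R = v/R = 0.07147 m/day, D_R = D/R = 0.5056 m²/day.
Peak time from v_R²t² + 2D_R t − x² = 0: t = (√(D_R² + v_R²x²) − D_R)/v_R².
√(D_R² + v_R²x²) = √(0.5056² + 0.07147² × 73.0²) = 5.242; v_R² = 0.005108.
t = (5.242 − 0.5056)/0.005108 = 927 days.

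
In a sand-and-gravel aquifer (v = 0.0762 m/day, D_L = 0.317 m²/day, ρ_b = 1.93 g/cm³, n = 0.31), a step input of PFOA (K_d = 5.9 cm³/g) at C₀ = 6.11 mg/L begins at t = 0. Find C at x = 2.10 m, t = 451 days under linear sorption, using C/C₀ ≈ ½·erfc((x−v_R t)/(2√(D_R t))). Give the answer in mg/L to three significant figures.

Retardation factor R = 1 + ρ_b·K_d/n = 1 + 1.93 × 5.9/0.31 = 37.73.
Sorption retards both mechanisms: v_R = v/R = 0.002020 m/day, D_R = D/R = 0.008402 m²/day.
v_R·t = 0.002020 × 451 = 0.91102 m; 2√(D_R t) = 3.893 m; argument = (2.10 − 0.91102)/3.893 = 0.3054.
C = C₀ × ½·erfc(0.3054) = 6.11 × 0.3329 = 2.03 mg/L.

2.03 mg/L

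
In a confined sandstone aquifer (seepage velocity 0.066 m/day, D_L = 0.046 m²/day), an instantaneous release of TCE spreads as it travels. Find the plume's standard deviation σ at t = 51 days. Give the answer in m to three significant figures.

Dispersive spreading gives a Gaussian with σ² = 2Dt; advection only shifts the center.
σ = √(2 × 0.046 × 51) = 2.17 m.

2.17 m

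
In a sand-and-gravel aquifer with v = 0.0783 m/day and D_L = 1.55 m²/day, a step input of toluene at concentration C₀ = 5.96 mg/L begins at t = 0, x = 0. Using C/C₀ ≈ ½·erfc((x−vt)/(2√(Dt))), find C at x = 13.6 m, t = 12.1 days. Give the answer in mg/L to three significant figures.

For a continuous step input, C/C₀ ≈ ½·erfc((x−vt)/(2√(Dt))).
vt = 0.0783 × 12.1 = 0.94743 m and 2√(Dt) = 2√(1.55 × 12.1) = 8.661 m.
Argument (x−vt)/(2√(Dt)) = (13.6 − 0.94743)/8.661 = 1.461; ½·erfc(1.461) = 0.01941.
C = 5.96 × 0.01941 = 0.116 mg/L.

0.116 mg/L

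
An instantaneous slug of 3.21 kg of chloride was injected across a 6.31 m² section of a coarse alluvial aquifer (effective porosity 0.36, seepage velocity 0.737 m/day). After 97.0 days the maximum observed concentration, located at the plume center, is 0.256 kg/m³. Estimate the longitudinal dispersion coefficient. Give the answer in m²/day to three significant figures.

0.0250 m²/day

At the plume center C_max = M/(n_e·A·√(4πDt)), so D = M²/(4πt·(n_e·A·C_max)²).
n_e·A·C_max = 0.36 × 6.31 × 0.256 = 0.5815 kg/m.
D = 3.21²/(4π × 97.0 × 0.5815²) = 0.0250 m²/day.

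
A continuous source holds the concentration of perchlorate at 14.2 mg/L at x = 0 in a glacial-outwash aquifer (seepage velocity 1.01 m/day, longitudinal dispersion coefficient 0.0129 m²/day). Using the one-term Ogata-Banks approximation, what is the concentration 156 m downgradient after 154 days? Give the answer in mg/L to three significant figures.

For a continuous step input, C/C₀ ≈ ½·erfc((x−vt)/(2√(Dt))).
vt = 1.01 × 154 = 155.54 m and 2√(Dt) = 2√(0.0129 × 154) = 2.819 m.
Argument (x−vt)/(2√(Dt)) = (156 − 155.54)/2.819 = 0.1632; ½·erfc(0.1632) = 0.4087.
C = 14.2 × 0.4087 = 5.80 mg/L.

5.80 mg/L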